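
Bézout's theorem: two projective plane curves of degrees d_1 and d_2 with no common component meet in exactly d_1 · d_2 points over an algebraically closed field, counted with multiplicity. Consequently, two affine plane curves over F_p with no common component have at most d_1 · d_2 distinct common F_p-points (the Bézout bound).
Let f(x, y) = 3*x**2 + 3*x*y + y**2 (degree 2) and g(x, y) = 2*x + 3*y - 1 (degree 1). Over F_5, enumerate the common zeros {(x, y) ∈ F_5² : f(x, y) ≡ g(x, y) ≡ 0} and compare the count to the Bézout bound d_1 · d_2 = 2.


Common zeros: ∅; count = 0; Bézout bound = 2.

deg(f) = 2, deg(g) = 1, so Bézout bound = 2.
Scan x ∈ F_5. For each x, list the y ∈ F_5 with f(x, y) ≡ 0 and those with g(x, y) ≡ 0 (mod 5); the common zeros in that column are the intersection.
  x = 0: f ≡ 0 at y ∈ {0}; g ≡ 0 at y ∈ {2}; common: ∅.
  x = 1: f ≡ 0 at y ∈ ∅; g ≡ 0 at y ∈ {3}; common: ∅.
  x = 2: f ≡ 0 at y ∈ ∅; g ≡ 0 at y ∈ {4}; common: ∅.
  x = 3: f ≡ 0 at y ∈ ∅; g ≡ 0 at y ∈ {0}; common: ∅.
  x = 4: f ≡ 0 at y ∈ ∅; g ≡ 0 at y ∈ {1}; common: ∅.
Collecting: common zeros = ∅, so the count is 0.
Comparison with the Bézout bound: 0 ≤ 2 = deg(f)·deg(g), as expected for curves with no common component (the affine F_5-count falls short of the bound because intersections may lie at infinity, over extension fields, or carry multiplicity).


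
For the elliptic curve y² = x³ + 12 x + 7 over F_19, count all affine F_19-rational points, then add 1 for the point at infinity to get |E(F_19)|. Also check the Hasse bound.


Affine points = {(0, 8), (0, 11), (1, 1), (1, 18), (2, 1), (2, 18), (4, 9), (4, 10), (7, 4), (7, 15), (8, 8), (8, 11), (10, 5), (10, 14), (11, 8), (11, 11), (12, 6), (12, 13), (13, 2), (13, 17), (15, 3), (15, 16), (16, 1), (16, 18)}; affine count = 24; |E(F_19)| = 25.

Discriminant check: Δ ∝ 4a³ + 27b² = 4·12³ + 27·7² = 4·1728 + 27·49 ≡ 8 (mod 19). Nonzero ⇒ E is nonsingular.
For each x ∈ F_19, compute rhs = x³ + 12·x + 7 mod 19, then count y ∈ F_19 with y² ≡ rhs.
  x = 0: rhs = 7, matching y values: 8, 11 (2 points).
  x = 1: rhs = 1, matching y values: 1, 18 (2 points).
  x = 2: rhs = 1, matching y values: 1, 18 (2 points).
  x = 3: rhs = 13, matching y values: none (0 points).
  x = 4: rhs = 5, matching y values: 9, 10 (2 points).
  x = 5: rhs = 2, matching y values: none (0 points).
  x = 6: rhs = 10, matching y values: none (0 points).
  x = 7: rhs = 16, matching y values: 4, 15 (2 points).
  x = 8: rhs = 7, matching y values: 8, 11 (2 points).
  x = 9: rhs = 8, matching y values: none (0 points).
  x = 10: rhs = 6, matching y values: 5, 14 (2 points).
  x = 11: rhs = 7, matching y values: 8, 11 (2 points).
  x = 12: rhs = 17, matching y values: 6, 13 (2 points).
  x = 13: rhs = 4, matching y values: 2, 17 (2 points).
  x = 14: rhs = 12, matching y values: none (0 points).
  x = 15: rhs = 9, matching y values: 3, 16 (2 points).
  x = 16: rhs = 1, matching y values: 1, 18 (2 points).
  x = 17: rhs = 13, matching y values: none (0 points).
  x = 18: rhs = 13, matching y values: none (0 points).
Total affine count: 24.
Full point count |E(F_19)| = 24 + 1 = 25.
Hasse bound: |25 − (19+1)| = |5| = 5 ≤ 2√19 ≈ 8.7178 ✓.


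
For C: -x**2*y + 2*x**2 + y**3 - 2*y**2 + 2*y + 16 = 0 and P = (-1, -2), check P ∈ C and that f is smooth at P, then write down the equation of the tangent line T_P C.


Tangent line at P: -8*x + 21*y + 34 = 0.

Step 1: f(-1, -2) = 0, so P lies on C.
Step 2: partial derivatives
  f_x(x, y) = -2*x*y + 4*x, f_y(x, y) = -x**2 + 3*y**2 - 4*y + 2.
  f_x(P) = -8, f_y(P) = 21 (gradient nonzero, so P is smooth).
Step 3: tangent line at P: -8·(x − -1) + 21·(y − -2) = 0.
Expanding: -8*x + 21*y + 34 = 0.


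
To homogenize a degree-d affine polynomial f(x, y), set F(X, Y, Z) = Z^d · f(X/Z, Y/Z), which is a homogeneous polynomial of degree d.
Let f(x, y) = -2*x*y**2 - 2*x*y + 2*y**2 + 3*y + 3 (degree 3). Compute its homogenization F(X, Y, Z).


F(X, Y, Z) = -2*X*Y**2 - 2*X*Y*Z + 2*Y**2*Z + 3*Y*Z**2 + 3*Z**3

deg(f) = 3.
Substitute x = X/Z, y = Y/Z into f, then multiply by Z^3.
  monomial -2·x^1·y^2 ↦ -2·X^1·Y^2·Z^0.
  monomial -2·x^1·y^1 ↦ -2·X^1·Y^1·Z^1.
  monomial 2·x^0·y^2 ↦ 2·X^0·Y^2·Z^1.
  monomial 3·x^0·y^1 ↦ 3·X^0·Y^1·Z^2.
  monomial 3·x^0·y^0 ↦ 3·X^0·Y^0·Z^3.
Collecting: F(X, Y, Z) = -2*X*Y**2 - 2*X*Y*Z + 2*Y**2*Z + 3*Y*Z**2 + 3*Z**3.


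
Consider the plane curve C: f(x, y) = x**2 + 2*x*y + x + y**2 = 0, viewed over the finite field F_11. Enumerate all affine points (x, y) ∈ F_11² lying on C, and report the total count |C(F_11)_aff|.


Affine F_11-points: {(0, 0), (2, 1), (2, 6), (6, 1), (6, 9), (7, 2), (7, 6), (8, 8), (8, 9), (10, 0), (10, 2)}; count = 11.

For each of the 121 pairs (x, y) ∈ F_11², evaluate f(x, y) mod 11. Record the zeros.
  x = 0: [0↦0, 1↦1, 2↦4, 3↦9, 4↦5, 5↦3, 6↦3, 7↦5, 8↦9, 9↦4, 10↦1]  zeros at y ∈ {0}
  x = 1: [0↦2, 1↦5, 2↦10, 3↦6, 4↦4, 5↦4, 6↦6, 7↦10, 8↦5, 9↦2, 10↦1]  zeros at y ∈ ∅
  x = 2: [0↦6, 1↦0, 2↦7, 3↦5, 4↦5, 5↦7, 6↦0, 7↦6, 8↦3, 9↦2, 10↦3]  zeros at y ∈ {1, 6}
  x = 3: [0↦1, 1↦8, 2↦6, 3↦6, 4↦8, 5↦1, 6↦7, 7↦4, 8↦3, 9↦4, 10↦7]  zeros at y ∈ ∅
  x = 4: [0↦9, 1↦7, 2↦7, 3↦9, 4↦2, 5↦8, 6↦5, 7↦4, 8↦5, 9↦8, 10↦2]  zeros at y ∈ ∅
  x = 5: [0↦8, 1↦8, 2↦10, 3↦3, 4↦9, 5↦6, 6↦5, 7↦6, 8↦9, 9↦3, 10↦10]  zeros at y ∈ ∅
  x = 6: [0↦9, 1↦0, 2↦4, 3↦10, 4↦7, 5↦6, 6↦7, 7↦10, 8↦4, 9↦0, 10↦9]  zeros at y ∈ {1, 9}
  x = 7: [0↦1, 1↦5, 2↦0, 3↦8, 4↦7, 5↦8, 6↦0, 7↦5, 8↦1, 9↦10, 10↦10]  zeros at y ∈ {2, 6}
  x = 8: [0↦6, 1↦1, 2↦9, 3↦8, 4↦9, 5↦1, 6↦6, 7↦2, 8↦0, 9↦0, 10↦2]  zeros at y ∈ {8, 9}
  x = 9: [0↦2, 1↦10, 2↦9, 3↦10, 4↦2, 5↦7, 6↦3, 7↦1, 8↦1, 9↦3, 10↦7]  zeros at y ∈ ∅
  x = 10: [0↦0, 1↦10, 2↦0, 3↦3, 4↦8, 5↦4, 6↦2, 7↦2, 8↦4, 9↦8, 10↦3]  zeros at y ∈ {0, 2}
Collecting zeros: affine points = {(0, 0), (2, 1), (2, 6), (6, 1), (6, 9), (7, 2), (7, 6), (8, 8), (8, 9), (10, 0), (10, 2)}.
Total count |C(F_11)_aff| = 11.


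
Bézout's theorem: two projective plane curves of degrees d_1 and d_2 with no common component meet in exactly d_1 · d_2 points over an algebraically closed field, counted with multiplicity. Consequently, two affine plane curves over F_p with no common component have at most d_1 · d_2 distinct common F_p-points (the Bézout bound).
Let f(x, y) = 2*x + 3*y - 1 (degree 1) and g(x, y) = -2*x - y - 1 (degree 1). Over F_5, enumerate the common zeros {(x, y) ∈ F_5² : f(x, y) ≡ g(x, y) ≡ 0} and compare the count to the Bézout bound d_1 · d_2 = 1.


Common zeros: {(4, 1)}; count = 1; Bézout bound = 1.

deg(f) = 1, deg(g) = 1, so Bézout bound = 1.
Scan x ∈ F_5. For each x, list the y ∈ F_5 with f(x, y) ≡ 0 and those with g(x, y) ≡ 0 (mod 5); the common zeros in that column are the intersection.
  x = 0: f ≡ 0 at y ∈ {2}; g ≡ 0 at y ∈ {4}; common: ∅.
  x = 1: f ≡ 0 at y ∈ {3}; g ≡ 0 at y ∈ {2}; common: ∅.
  x = 2: f ≡ 0 at y ∈ {4}; g ≡ 0 at y ∈ {0}; common: ∅.
  x = 3: f ≡ 0 at y ∈ {0}; g ≡ 0 at y ∈ {3}; common: ∅.
  x = 4: f ≡ 0 at y ∈ {1}; g ≡ 0 at y ∈ {1}; common: {1}.
Collecting: common zeros = {(4, 1)}, so the count is 1.
Comparison with the Bézout bound: 1 ≤ 1 = deg(f)·deg(g), as expected for curves with no common component (the bound is attained).


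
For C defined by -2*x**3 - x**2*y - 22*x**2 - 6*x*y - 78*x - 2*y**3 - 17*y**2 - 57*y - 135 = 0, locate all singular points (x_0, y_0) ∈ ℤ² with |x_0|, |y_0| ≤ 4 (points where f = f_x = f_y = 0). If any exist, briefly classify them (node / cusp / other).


Singular points: {(-3, -3)}; classification: node.

Compute partial derivatives:
  f_x = -6*x**2 - 2*x*y - 44*x - 6*y - 78.
  f_y = -x**2 - 6*x - 6*y**2 - 34*y - 57.
Scan x_0 ∈ {−4, ..., 4}. For each x_0, f_y(x_0, y) is a polynomial in y; find its integer roots y ∈ {−4, ..., 4}, then test f_x and f at those candidates.
  x = -4: f_y(-4, y) = -6*y**2 - 34*y - 49; no integer root y with |y| ≤ 4.
  x = -3: f_y(-3, y) = -6*y**2 - 34*y - 48; vanishes at y ∈ {-3}. (-3, -3): f_x = 0, f = 0 — SINGULAR.
  x = -2: f_y(-2, y) = -6*y**2 - 34*y - 49; no integer root y with |y| ≤ 4.
  x = -1: f_y(-1, y) = -6*y**2 - 34*y - 52; no integer root y with |y| ≤ 4.
  x = 0: f_y(0, y) = -6*y**2 - 34*y - 57; no integer root y with |y| ≤ 4.
  x = 1: f_y(1, y) = -6*y**2 - 34*y - 64; no integer root y with |y| ≤ 4.
  x = 2: f_y(2, y) = -6*y**2 - 34*y - 73; no integer root y with |y| ≤ 4.
  x = 3: f_y(3, y) = -6*y**2 - 34*y - 84; no integer root y with |y| ≤ 4.
  x = 4: f_y(4, y) = -6*y**2 - 34*y - 97; no integer root y with |y| ≤ 4.
Only singular point on the grid: (-3, -3).
Classify: substitute x = -3 + u, y = -3 + v and expand: f = -2*u**3 - u**2*v - u**2 - 2*v**3 + v**2.
No constant or linear terms (consistent with a singular point). Quadratic part: -u**2 + v**2. Cubic part: -2*u**3 - u**2*v - 2*v**3.
The quadratic part v**2 - u**2 = (v − u)(v + u) splits into two distinct linear factors, so there are two distinct tangent lines y − -3 = ±(x − -3) — this is a node (ordinary double point).
Classification: node.


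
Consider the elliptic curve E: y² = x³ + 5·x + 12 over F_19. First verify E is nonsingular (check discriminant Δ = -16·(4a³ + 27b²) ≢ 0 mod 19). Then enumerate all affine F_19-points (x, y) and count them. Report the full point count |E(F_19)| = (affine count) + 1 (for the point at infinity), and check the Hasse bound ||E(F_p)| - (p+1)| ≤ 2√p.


Affine points = {(2, 7), (2, 12), (3, 4), (3, 15), (4, 1), (4, 18), (6, 7), (6, 12), (9, 8), (9, 11), (10, 6), (10, 13), (11, 7), (11, 12), (15, 2), (15, 17), (18, 5), (18, 14)}; affine count = 18; |E(F_19)| = 19.

Discriminant check: Δ ∝ 4a³ + 27b² = 4·5³ + 27·12² = 4·125 + 27·144 ≡ 18 (mod 19). Nonzero ⇒ E is nonsingular.
For each x ∈ F_19, compute rhs = x³ + 5·x + 12 mod 19, then count y ∈ F_19 with y² ≡ rhs.
  x = 0: rhs = 12, matching y values: none (0 points).
  x = 1: rhs = 18, matching y values: none (0 points).
  x = 2: rhs = 11, matching y values: 7, 12 (2 points).
  x = 3: rhs = 16, matching y values: 4, 15 (2 points).
  x = 4: rhs = 1, matching y values: 1, 18 (2 points).
  x = 5: rhs = 10, matching y values: none (0 points).
  x = 6: rhs = 11, matching y values: 7, 12 (2 points).
  x = 7: rhs = 10, matching y values: none (0 points).
  x = 8: rhs = 13, matching y values: none (0 points).
  x = 9: rhs = 7, matching y values: 8, 11 (2 points).
  x = 10: rhs = 17, matching y values: 6, 13 (2 points).
  x = 11: rhs = 11, matching y values: 7, 12 (2 points).
  x = 12: rhs = 14, matching y values: none (0 points).
  x = 13: rhs = 13, matching y values: none (0 points).
  x = 14: rhs = 14, matching y values: none (0 points).
  x = 15: rhs = 4, matching y values: 2, 17 (2 points).
  x = 16: rhs = 8, matching y values: none (0 points).
  x = 17: rhs = 13, matching y values: none (0 points).
  x = 18: rhs = 6, matching y values: 5, 14 (2 points).
Total affine count: 18.
Full point count |E(F_19)| = 18 + 1 = 19.
Hasse bound: |19 − (19+1)| = |-1| = 1 ≤ 2√19 ≈ 8.7178 ✓.


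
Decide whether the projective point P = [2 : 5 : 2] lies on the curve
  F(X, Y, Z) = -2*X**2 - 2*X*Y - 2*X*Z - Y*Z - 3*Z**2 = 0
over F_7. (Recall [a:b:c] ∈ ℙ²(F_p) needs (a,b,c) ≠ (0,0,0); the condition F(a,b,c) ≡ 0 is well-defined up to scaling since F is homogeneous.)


F(2,5,2) ≡ 5 (mod 7); P is NOT on the curve.

Evaluate F(2, 5, 2) term-by-term (mod 7).
  -2*X**2 ↦ -2·4·1·1 = -8
  -2*X*Y ↦ -2·2·5·1 = -20
  -2*X*Z ↦ -2·2·1·2 = -8
  -Y*Z ↦ -1·1·5·2 = -10
  -3*Z**2 ↦ -3·1·1·4 = -12
Sum: F(2, 5, 2) = (-8) + (-20) + (-8) + (-10) + (-12) = -58.
Reducing mod 7: -58 ≡ 5 (mod 7).
Since F(a, b, c) ≡ 5 ≠ 0 (mod 7), P does NOT lie on the curve.


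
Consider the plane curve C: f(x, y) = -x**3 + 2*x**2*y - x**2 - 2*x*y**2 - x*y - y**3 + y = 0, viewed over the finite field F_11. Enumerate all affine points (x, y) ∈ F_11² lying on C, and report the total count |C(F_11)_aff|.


Affine F_11-points: {(0, 0), (0, 1), (0, 10), (1, 7), (2, 2), (2, 6), (2, 10), (3, 4), (3, 5), (3, 7), (6, 1), (6, 10), (7, 5), (8, 8), (9, 7), (10, 0), (10, 5), (10, 8)}; count = 18.

For each of the 121 pairs (x, y) ∈ F_11², evaluate f(x, y) mod 11. Record the zeros.
  x = 0: [0↦0, 1↦0, 2↦5, 3↦9, 4↦6, 5↦1, 6↦10, 7↦5, 8↦2, 9↦6, 10↦0]  zeros at y ∈ {0, 1, 10}
  x = 1: [0↦9, 1↦8, 2↦8, 3↦3, 4↦9, 5↦9, 6↦8, 7↦0, 8↦1, 9↦5, 10↦6]  zeros at y ∈ {7}
  x = 2: [0↦10, 1↦1, 2↦0, 3↦1, 4↦9, 5↦7, 6↦0, 7↦4, 8↦2, 9↦10, 10↦0]  zeros at y ∈ {2, 6, 10}
  x = 3: [0↦8, 1↦6, 2↦8, 3↦8, 4↦0, 5↦0, 6↦2, 7↦0, 8↦10, 9↦4, 10↦9]  zeros at y ∈ {4, 5, 7}
  x = 4: [0↦8, 1↦6, 2↦4, 3↦7, 4↦9, 5↦4, 6↦8, 7↦4, 8↦8, 9↦3, 10↦5]  zeros at y ∈ ∅
  x = 5: [0↦4, 1↦6, 2↦4, 3↦3, 4↦8, 5↦2, 6↦1, 7↦10, 8↦1, 9↦1, 10↦4]  zeros at y ∈ ∅
  x = 6: [0↦1, 1↦0, 2↦2, 3↦1, 4↦2, 5↦10, 6↦8, 7↦1, 8↦5, 9↦3, 10↦0]  zeros at y ∈ {1, 10}
  x = 7: [0↦4, 1↦4, 2↦3, 3↦6, 4↦7, 5↦0, 6↦1, 7↦4, 8↦3, 9↦3, 10↦9]  zeros at y ∈ {5}
  x = 8: [0↦7, 1↦1, 2↦1, 3↦1, 4↦6, 5↦10, 6↦7, 7↦2, 8↦0, 9↦6, 10↦3]  zeros at y ∈ {8}
  x = 9: [0↦4, 1↦7, 2↦1, 3↦2, 4↦4, 5↦1, 6↦9, 7↦0, 8↦1, 9↦6, 10↦9]  zeros at y ∈ {7}
  x = 10: [0↦0, 1↦5, 2↦8, 3↦3, 4↦6, 5↦0, 6↦1, 7↦3, 8↦0, 9↦8, 10↦10]  zeros at y ∈ {0, 5, 8}
Collecting zeros: affine points = {(0, 0), (0, 1), (0, 10), (1, 7), (2, 2), (2, 6), (2, 10), (3, 4), (3, 5), (3, 7), (6, 1), (6, 10), (7, 5), (8, 8), (9, 7), (10, 0), (10, 5), (10, 8)}.
Total count |C(F_11)_aff| = 18.


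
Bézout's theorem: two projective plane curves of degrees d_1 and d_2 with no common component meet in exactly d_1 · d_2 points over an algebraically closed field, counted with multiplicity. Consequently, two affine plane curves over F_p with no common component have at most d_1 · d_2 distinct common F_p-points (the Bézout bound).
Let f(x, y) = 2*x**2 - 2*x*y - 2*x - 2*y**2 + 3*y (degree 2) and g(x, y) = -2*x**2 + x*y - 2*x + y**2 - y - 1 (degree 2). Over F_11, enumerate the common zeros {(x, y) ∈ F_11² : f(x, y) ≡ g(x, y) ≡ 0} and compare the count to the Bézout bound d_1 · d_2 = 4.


Common zeros: ∅; count = 0; Bézout bound = 4.

deg(f) = 2, deg(g) = 2, so Bézout bound = 4.
Scan x ∈ F_11. For each x, list the y ∈ F_11 with f(x, y) ≡ 0 and those with g(x, y) ≡ 0 (mod 11); the common zeros in that column are the intersection.
  x = 0: f ≡ 0 at y ∈ {0, 7}; g ≡ 0 at y ∈ {4, 8}; common: ∅.
  x = 1: f ≡ 0 at y ∈ {0, 6}; g ≡ 0 at y ∈ {4, 7}; common: ∅.
  x = 2: f ≡ 0 at y ∈ {8}; g ≡ 0 at y ∈ {1, 9}; common: ∅.
  x = 3: f ≡ 0 at y ∈ ∅; g ≡ 0 at y ∈ {1, 8}; common: ∅.
  x = 4: f ≡ 0 at y ∈ ∅; g ≡ 0 at y ∈ ∅; common: ∅.
  x = 5: f ≡ 0 at y ∈ ∅; g ≡ 0 at y ∈ ∅; common: ∅.
  x = 6: f ≡ 0 at y ∈ {6}; g ≡ 0 at y ∈ ∅; common: ∅.
  x = 7: f ≡ 0 at y ∈ {3, 8}; g ≡ 0 at y ∈ {7, 9}; common: ∅.
  x = 8: f ≡ 0 at y ∈ {3, 7}; g ≡ 0 at y ∈ ∅; common: ∅.
  x = 9: f ≡ 0 at y ∈ ∅; g ≡ 0 at y ∈ ∅; common: ∅.
  x = 10: f ≡ 0 at y ∈ ∅; g ≡ 0 at y ∈ ∅; common: ∅.
Collecting: common zeros = ∅, so the count is 0.
Comparison with the Bézout bound: 0 ≤ 4 = deg(f)·deg(g), as expected for curves with no common component (the affine F_11-count falls short of the bound because intersections may lie at infinity, over extension fields, or carry multiplicity).


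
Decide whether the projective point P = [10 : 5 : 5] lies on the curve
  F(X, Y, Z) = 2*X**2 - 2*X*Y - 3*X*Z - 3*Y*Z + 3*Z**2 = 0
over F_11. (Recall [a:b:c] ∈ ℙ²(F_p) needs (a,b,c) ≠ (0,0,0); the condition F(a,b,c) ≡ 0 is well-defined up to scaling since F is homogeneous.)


F(10,5,5) ≡ 5 (mod 11); P is NOT on the curve.

Evaluate F(10, 5, 5) term-by-term (mod 11).
  2*X**2 ↦ 2·100·1·1 = 200
  -2*X*Y ↦ -2·10·5·1 = -100
  -3*X*Z ↦ -3·10·1·5 = -150
  -3*Y*Z ↦ -3·1·5·5 = -75
  3*Z**2 ↦ 3·1·1·25 = 75
Sum: F(10, 5, 5) = (200) + (-100) + (-150) + (-75) + (75) = -50.
Reducing mod 11: -50 ≡ 5 (mod 11).
Since F(a, b, c) ≡ 5 ≠ 0 (mod 11), P does NOT lie on the curve.


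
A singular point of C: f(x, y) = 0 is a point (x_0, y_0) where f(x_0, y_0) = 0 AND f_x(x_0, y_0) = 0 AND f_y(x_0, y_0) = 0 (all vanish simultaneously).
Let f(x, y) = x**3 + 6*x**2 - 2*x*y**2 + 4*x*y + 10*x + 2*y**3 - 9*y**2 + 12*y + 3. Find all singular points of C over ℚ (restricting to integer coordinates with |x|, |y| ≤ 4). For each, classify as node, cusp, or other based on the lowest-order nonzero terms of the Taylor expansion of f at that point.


Singular points: {(-2, 1)}; classification: cusp.

Compute partial derivatives:
  f_x = 3*x**2 + 12*x - 2*y**2 + 4*y + 10.
  f_y = -4*x*y + 4*x + 6*y**2 - 18*y + 12.
Scan x_0 ∈ {−4, ..., 4}. For each x_0, f_y(x_0, y) is a polynomial in y; find its integer roots y ∈ {−4, ..., 4}, then test f_x and f at those candidates.
  x = -4: f_y(-4, y) = 6*y**2 - 2*y - 4; vanishes at y ∈ {1}. (-4, 1): f_x = 12 ≠ 0.
  x = -3: f_y(-3, y) = 6*y**2 - 6*y; vanishes at y ∈ {0, 1}. (-3, 0): f_x = 1 ≠ 0; (-3, 1): f_x = 3 ≠ 0.
  x = -2: f_y(-2, y) = 6*y**2 - 10*y + 4; vanishes at y ∈ {1}. (-2, 1): f_x = 0, f = 0 — SINGULAR.
  x = -1: f_y(-1, y) = 6*y**2 - 14*y + 8; vanishes at y ∈ {1}. (-1, 1): f_x = 3 ≠ 0.
  x = 0: f_y(0, y) = 6*y**2 - 18*y + 12; vanishes at y ∈ {1, 2}. (0, 1): f_x = 12 ≠ 0; (0, 2): f_x = 10 ≠ 0.
  x = 1: f_y(1, y) = 6*y**2 - 22*y + 16; vanishes at y ∈ {1}. (1, 1): f_x = 27 ≠ 0.
  x = 2: f_y(2, y) = 6*y**2 - 26*y + 20; vanishes at y ∈ {1}. (2, 1): f_x = 48 ≠ 0.
  x = 3: f_y(3, y) = 6*y**2 - 30*y + 24; vanishes at y ∈ {1, 4}. (3, 1): f_x = 75 ≠ 0; (3, 4): f_x = 57 ≠ 0.
  x = 4: f_y(4, y) = 6*y**2 - 34*y + 28; vanishes at y ∈ {1}. (4, 1): f_x = 108 ≠ 0.
Only singular point on the grid: (-2, 1).
Classify: substitute x = -2 + u, y = 1 + v and expand: f = u**3 - 2*u*v**2 + 2*v**3 + v**2.
No constant or linear terms (consistent with a singular point). Quadratic part: v**2. Cubic part: u**3 - 2*u*v**2 + 2*v**3.
The quadratic part v**2 is a perfect square, so there is a single (double) tangent line v = 0, i.e. y = 1. Restricting the cubic part to that line (v = 0) leaves u**3 ≠ 0, so f is not divisible by v and the branch is v² ≈ -u**3 to lowest order — this is a cusp.
Classification: cusp.


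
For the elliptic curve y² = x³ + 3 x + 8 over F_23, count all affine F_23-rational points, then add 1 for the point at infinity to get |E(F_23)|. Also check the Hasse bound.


Affine points = {(0, 10), (0, 13), (1, 9), (1, 14), (6, 9), (6, 14), (7, 2), (7, 21), (10, 7), (10, 16), (12, 1), (12, 22), (13, 6), (13, 17), (15, 1), (15, 22), (16, 9), (16, 14), (17, 2), (17, 21), (18, 11), (18, 12), (19, 1), (19, 22), (20, 8), (20, 15), (22, 2), (22, 21)}; affine count = 28; |E(F_23)| = 29.

Discriminant check: Δ ∝ 4a³ + 27b² = 4·3³ + 27·8² = 4·27 + 27·64 ≡ 19 (mod 23). Nonzero ⇒ E is nonsingular.
For each x ∈ F_23, compute rhs = x³ + 3·x + 8 mod 23, then count y ∈ F_23 with y² ≡ rhs.
  x = 0: rhs = 8, matching y values: 10, 13 (2 points).
  x = 1: rhs = 12, matching y values: 9, 14 (2 points).
  x = 2: rhs = 22, matching y values: none (0 points).
  x = 3: rhs = 21, matching y values: none (0 points).
  x = 4: rhs = 15, matching y values: none (0 points).
  x = 5: rhs = 10, matching y values: none (0 points).
  x = 6: rhs = 12, matching y values: 9, 14 (2 points).
  x = 7: rhs = 4, matching y values: 2, 21 (2 points).
  x = 8: rhs = 15, matching y values: none (0 points).
  x = 9: rhs = 5, matching y values: none (0 points).
  x = 10: rhs = 3, matching y values: 7, 16 (2 points).
  x = 11: rhs = 15, matching y values: none (0 points).
  x = 12: rhs = 1, matching y values: 1, 22 (2 points).
  x = 13: rhs = 13, matching y values: 6, 17 (2 points).
  x = 14: rhs = 11, matching y values: none (0 points).
  x = 15: rhs = 1, matching y values: 1, 22 (2 points).
  x = 16: rhs = 12, matching y values: 9, 14 (2 points).
  x = 17: rhs = 4, matching y values: 2, 21 (2 points).
  x = 18: rhs = 6, matching y values: 11, 12 (2 points).
  x = 19: rhs = 1, matching y values: 1, 22 (2 points).
  x = 20: rhs = 18, matching y values: 8, 15 (2 points).
  x = 21: rhs = 17, matching y values: none (0 points).
  x = 22: rhs = 4, matching y values: 2, 21 (2 points).
Total affine count: 28.
Full point count |E(F_23)| = 28 + 1 = 29.
Hasse bound: |29 − (23+1)| = |5| = 5 ≤ 2√23 ≈ 9.5917 ✓.


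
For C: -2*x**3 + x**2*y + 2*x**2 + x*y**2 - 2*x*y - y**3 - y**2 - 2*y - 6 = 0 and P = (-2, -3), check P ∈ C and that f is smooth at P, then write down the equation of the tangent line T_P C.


Tangent line at P: -5*x - 3*y - 19 = 0.

Step 1: f(-2, -3) = 0, so P lies on C.
Step 2: partial derivatives
  f_x(x, y) = -6*x**2 + 2*x*y + 4*x + y**2 - 2*y, f_y(x, y) = x**2 + 2*x*y - 2*x - 3*y**2 - 2*y - 2.
  f_x(P) = -5, f_y(P) = -3 (gradient nonzero, so P is smooth).
Step 3: tangent line at P: -5·(x − -2) + -3·(y − -3) = 0.
Expanding: -5*x - 3*y - 19 = 0.


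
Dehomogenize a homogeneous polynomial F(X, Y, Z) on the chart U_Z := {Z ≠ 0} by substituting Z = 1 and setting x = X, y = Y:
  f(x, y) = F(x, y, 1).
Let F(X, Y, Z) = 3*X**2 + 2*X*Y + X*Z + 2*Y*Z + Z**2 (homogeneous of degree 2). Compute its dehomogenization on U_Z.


f(x, y) = 3*x**2 + 2*x*y + x + 2*y + 1

On U_Z we set Z = 1. Each monomial c·X^i·Y^j·Z^k in F becomes c·x^i·y^j·1^k = c·x^i·y^j.
Substituting Z = 1: F(X, Y, 1) = 3*x**2 + 2*x*y + x + 2*y + 1.
Note: deg(f) ≤ deg(F) = 2; strict inequality happens when F is divisible by Z (lost terms).


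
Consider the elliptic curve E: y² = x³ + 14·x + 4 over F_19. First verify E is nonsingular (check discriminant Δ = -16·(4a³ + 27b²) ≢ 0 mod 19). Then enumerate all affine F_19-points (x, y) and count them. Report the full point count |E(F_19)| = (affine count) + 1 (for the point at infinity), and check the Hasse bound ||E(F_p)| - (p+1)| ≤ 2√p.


Affine points = {(0, 2), (0, 17), (1, 0), (3, 4), (3, 15), (5, 3), (5, 16), (6, 0), (8, 1), (8, 18), (9, 2), (9, 17), (10, 2), (10, 17), (11, 8), (11, 11), (12, 0), (15, 6), (15, 13), (16, 7), (16, 12), (17, 5), (17, 14)}; affine count = 23; |E(F_19)| = 24.

Discriminant check: Δ ∝ 4a³ + 27b² = 4·14³ + 27·4² = 4·2744 + 27·16 ≡ 8 (mod 19). Nonzero ⇒ E is nonsingular.
For each x ∈ F_19, compute rhs = x³ + 14·x + 4 mod 19, then count y ∈ F_19 with y² ≡ rhs.
  x = 0: rhs = 4, matching y values: 2, 17 (2 points).
  x = 1: rhs = 0, matching y values: 0 (1 points).
  x = 2: rhs = 2, matching y values: none (0 points).
  x = 3: rhs = 16, matching y values: 4, 15 (2 points).
  x = 4: rhs = 10, matching y values: none (0 points).
  x = 5: rhs = 9, matching y values: 3, 16 (2 points).
  x = 6: rhs = 0, matching y values: 0 (1 points).
  x = 7: rhs = 8, matching y values: none (0 points).
  x = 8: rhs = 1, matching y values: 1, 18 (2 points).
  x = 9: rhs = 4, matching y values: 2, 17 (2 points).
  x = 10: rhs = 4, matching y values: 2, 17 (2 points).
  x = 11: rhs = 7, matching y values: 8, 11 (2 points).
  x = 12: rhs = 0, matching y values: 0 (1 points).
  x = 13: rhs = 8, matching y values: none (0 points).
  x = 14: rhs = 18, matching y values: none (0 points).
  x = 15: rhs = 17, matching y values: 6, 13 (2 points).
  x = 16: rhs = 11, matching y values: 7, 12 (2 points).
  x = 17: rhs = 6, matching y values: 5, 14 (2 points).
  x = 18: rhs = 8, matching y values: none (0 points).
Total affine count: 23.
Full point count |E(F_19)| = 23 + 1 = 24.
Hasse bound: |24 − (19+1)| = |4| = 4 ≤ 2√19 ≈ 8.7178 ✓.


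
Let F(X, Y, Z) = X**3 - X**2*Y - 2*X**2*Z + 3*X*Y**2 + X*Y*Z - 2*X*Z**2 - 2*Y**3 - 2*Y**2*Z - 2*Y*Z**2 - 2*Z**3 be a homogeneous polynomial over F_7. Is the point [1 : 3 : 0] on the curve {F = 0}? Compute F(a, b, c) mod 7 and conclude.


F(1,3,0) ≡ 6 (mod 7); P is NOT on the curve.

Evaluate F(1, 3, 0) term-by-term (mod 7).
  X**3 ↦ 1·1·1·1 = 1
  -X**2*Y ↦ -1·1·3·1 = -3
  -2*X**2*Z ↦ -2·1·1·0 = 0
  3*X*Y**2 ↦ 3·1·9·1 = 27
  X*Y*Z ↦ 1·1·3·0 = 0
  -2*X*Z**2 ↦ -2·1·1·0 = 0
  -2*Y**3 ↦ -2·1·27·1 = -54
  -2*Y**2*Z ↦ -2·1·9·0 = 0
  -2*Y*Z**2 ↦ -2·1·3·0 = 0
  -2*Z**3 ↦ -2·1·1·0 = 0
Sum: F(1, 3, 0) = (1) + (-3) + (0) + (27) + (0) + (0) + (-54) + (0) + (0) + (0) = -29.
Reducing mod 7: -29 ≡ 6 (mod 7).
Since F(a, b, c) ≡ 6 ≠ 0 (mod 7), P does NOT lie on the curve.


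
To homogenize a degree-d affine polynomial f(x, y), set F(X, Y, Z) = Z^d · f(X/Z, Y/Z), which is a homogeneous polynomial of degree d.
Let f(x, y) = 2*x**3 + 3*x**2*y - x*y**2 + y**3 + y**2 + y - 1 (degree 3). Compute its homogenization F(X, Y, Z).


F(X, Y, Z) = 2*X**3 + 3*X**2*Y - X*Y**2 + Y**3 + Y**2*Z + Y*Z**2 - Z**3

deg(f) = 3.
Substitute x = X/Z, y = Y/Z into f, then multiply by Z^3.
  monomial 2·x^3·y^0 ↦ 2·X^3·Y^0·Z^0.
  monomial 3·x^2·y^1 ↦ 3·X^2·Y^1·Z^0.
  monomial -1·x^1·y^2 ↦ -1·X^1·Y^2·Z^0.
  monomial 1·x^0·y^3 ↦ 1·X^0·Y^3·Z^0.
  monomial 1·x^0·y^2 ↦ 1·X^0·Y^2·Z^1.
  monomial 1·x^0·y^1 ↦ 1·X^0·Y^1·Z^2.
  monomial -1·x^0·y^0 ↦ -1·X^0·Y^0·Z^3.
Collecting: F(X, Y, Z) = 2*X**3 + 3*X**2*Y - X*Y**2 + Y**3 + Y**2*Z + Y*Z**2 - Z**3.


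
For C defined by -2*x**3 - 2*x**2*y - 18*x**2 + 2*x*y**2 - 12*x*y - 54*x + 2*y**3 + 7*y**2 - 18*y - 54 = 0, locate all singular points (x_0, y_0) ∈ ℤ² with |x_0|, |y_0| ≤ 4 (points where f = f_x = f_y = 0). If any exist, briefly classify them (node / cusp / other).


Singular points: {(-3, 0)}; classification: cusp.

Compute partial derivatives:
  f_x = -6*x**2 - 4*x*y - 36*x + 2*y**2 - 12*y - 54.
  f_y = -2*x**2 + 4*x*y - 12*x + 6*y**2 + 14*y - 18.
Scan x_0 ∈ {−4, ..., 4}. For each x_0, f_y(x_0, y) is a polynomial in y; find its integer roots y ∈ {−4, ..., 4}, then test f_x and f at those candidates.
  x = -4: f_y(-4, y) = 6*y**2 - 2*y - 2; no integer root y with |y| ≤ 4.
  x = -3: f_y(-3, y) = 6*y**2 + 2*y; vanishes at y ∈ {0}. (-3, 0): f_x = 0, f = 0 — SINGULAR.
  x = -2: f_y(-2, y) = 6*y**2 + 6*y - 2; no integer root y with |y| ≤ 4.
  x = -1: f_y(-1, y) = 6*y**2 + 10*y - 8; no integer root y with |y| ≤ 4.
  x = 0: f_y(0, y) = 6*y**2 + 14*y - 18; no integer root y with |y| ≤ 4.
  x = 1: f_y(1, y) = 6*y**2 + 18*y - 32; no integer root y with |y| ≤ 4.
  x = 2: f_y(2, y) = 6*y**2 + 22*y - 50; no integer root y with |y| ≤ 4.
  x = 3: f_y(3, y) = 6*y**2 + 26*y - 72; no integer root y with |y| ≤ 4.
  x = 4: f_y(4, y) = 6*y**2 + 30*y - 98; no integer root y with |y| ≤ 4.
Only singular point on the grid: (-3, 0).
Classify: substitute x = -3 + u, y = 0 + v and expand: f = -2*u**3 - 2*u**2*v + 2*u*v**2 + 2*v**3 + v**2.
No constant or linear terms (consistent with a singular point). Quadratic part: v**2. Cubic part: -2*u**3 - 2*u**2*v + 2*u*v**2 + 2*v**3.
The quadratic part v**2 is a perfect square, so there is a single (double) tangent line v = 0, i.e. y = 0. Restricting the cubic part to that line (v = 0) leaves -2*u**3 ≠ 0, so f is not divisible by v and the branch is v² ≈ 2*u**3 to lowest order — this is a cusp.
Classification: cusp.


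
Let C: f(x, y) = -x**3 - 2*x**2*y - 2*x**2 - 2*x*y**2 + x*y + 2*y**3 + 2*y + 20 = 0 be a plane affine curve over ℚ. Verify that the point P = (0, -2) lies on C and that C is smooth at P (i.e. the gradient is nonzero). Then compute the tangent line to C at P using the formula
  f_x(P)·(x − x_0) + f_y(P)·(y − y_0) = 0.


Tangent line at P: -10*x + 26*y + 52 = 0.

Step 1: f(0, -2) = 0, so P lies on C.
Step 2: partial derivatives
  f_x(x, y) = -3*x**2 - 4*x*y - 4*x - 2*y**2 + y, f_y(x, y) = -2*x**2 - 4*x*y + x + 6*y**2 + 2.
  f_x(P) = -10, f_y(P) = 26 (gradient nonzero, so P is smooth).
Step 3: tangent line at P: -10·(x − 0) + 26·(y − -2) = 0.
Expanding: -10*x + 26*y + 52 = 0.


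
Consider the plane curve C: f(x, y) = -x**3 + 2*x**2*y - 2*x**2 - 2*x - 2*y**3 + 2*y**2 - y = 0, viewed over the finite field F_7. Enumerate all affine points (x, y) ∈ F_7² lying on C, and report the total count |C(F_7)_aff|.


Affine F_7-points: {(0, 0), (2, 2), (2, 3), (5, 5), (6, 4)}; count = 5.

For each of the 49 pairs (x, y) ∈ F_7², evaluate f(x, y) mod 7. Record the zeros.
  x = 0: [0↦0, 1↦6, 2↦4, 3↦3, 4↦5, 5↦5, 6↦5]  zeros at y ∈ {0}
  x = 1: [0↦2, 1↦3, 2↦3, 3↦4, 4↦1, 5↦3, 6↦5]  zeros at y ∈ ∅
  x = 2: [0↦1, 1↦1, 2↦0, 3↦0, 4↦3, 5↦4, 6↦5]  zeros at y ∈ {2, 3}
  x = 3: [0↦5, 1↦1, 2↦3, 3↦6, 4↦5, 5↦2, 6↦6]  zeros at y ∈ ∅
  x = 4: [0↦1, 1↦4, 2↦6, 3↦2, 4↦1, 5↦5, 6↦2]  zeros at y ∈ ∅
  x = 5: [0↦4, 1↦4, 2↦3, 3↦3, 4↦6, 5↦0, 6↦1]  zeros at y ∈ {5}
  x = 6: [0↦1, 1↦2, 2↦2, 3↦3, 4↦0, 5↦2, 6↦4]  zeros at y ∈ {4}
Collecting zeros: affine points = {(0, 0), (2, 2), (2, 3), (5, 5), (6, 4)}.
Total count |C(F_7)_aff| = 5.


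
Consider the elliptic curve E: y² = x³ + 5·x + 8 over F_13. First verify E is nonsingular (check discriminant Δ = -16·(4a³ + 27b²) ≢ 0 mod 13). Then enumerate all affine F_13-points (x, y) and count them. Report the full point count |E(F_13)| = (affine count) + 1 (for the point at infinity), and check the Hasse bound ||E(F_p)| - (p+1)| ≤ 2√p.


Affine points = {(1, 1), (1, 12), (2, 0), (4, 1), (4, 12), (7, 3), (7, 10), (8, 1), (8, 12), (11, 4), (11, 9)}; affine count = 11; |E(F_13)| = 12.

Discriminant check: Δ ∝ 4a³ + 27b² = 4·5³ + 27·8² = 4·125 + 27·64 ≡ 5 (mod 13). Nonzero ⇒ E is nonsingular.
For each x ∈ F_13, compute rhs = x³ + 5·x + 8 mod 13, then count y ∈ F_13 with y² ≡ rhs.
  x = 0: rhs = 8, matching y values: none (0 points).
  x = 1: rhs = 1, matching y values: 1, 12 (2 points).
  x = 2: rhs = 0, matching y values: 0 (1 points).
  x = 3: rhs = 11, matching y values: none (0 points).
  x = 4: rhs = 1, matching y values: 1, 12 (2 points).
  x = 5: rhs = 2, matching y values: none (0 points).
  x = 6: rhs = 7, matching y values: none (0 points).
  x = 7: rhs = 9, matching y values: 3, 10 (2 points).
  x = 8: rhs = 1, matching y values: 1, 12 (2 points).
  x = 9: rhs = 2, matching y values: none (0 points).
  x = 10: rhs = 5, matching y values: none (0 points).
  x = 11: rhs = 3, matching y values: 4, 9 (2 points).
  x = 12: rhs = 2, matching y values: none (0 points).
Total affine count: 11.
Full point count |E(F_13)| = 11 + 1 = 12.
Hasse bound: |12 − (13+1)| = |-2| = 2 ≤ 2√13 ≈ 7.2111 ✓.


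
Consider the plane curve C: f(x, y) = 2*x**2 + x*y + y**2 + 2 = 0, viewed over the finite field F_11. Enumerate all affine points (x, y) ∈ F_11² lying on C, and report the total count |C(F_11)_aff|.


Affine F_11-points: {(0, 3), (0, 8), (4, 3), (4, 4), (5, 2), (5, 4), (6, 7), (6, 9), (7, 7), (7, 8)}; count = 10.

For each of the 121 pairs (x, y) ∈ F_11², evaluate f(x, y) mod 11. Record the zeros.
  x = 0: [0↦2, 1↦3, 2↦6, 3↦0, 4↦7, 5↦5, 6↦5, 7↦7, 8↦0, 9↦6, 10↦3]  zeros at y ∈ {3, 8}
  x = 1: [0↦4, 1↦6, 2↦10, 3↦5, 4↦2, 5↦1, 6↦2, 7↦5, 8↦10, 9↦6, 10↦4]  zeros at y ∈ ∅
  x = 2: [0↦10, 1↦2, 2↦7, 3↦3, 4↦1, 5↦1, 6↦3, 7↦7, 8↦2, 9↦10, 10↦9]  zeros at y ∈ ∅
  x = 3: [0↦9, 1↦2, 2↦8, 3↦5, 4↦4, 5↦5, 6↦8, 7↦2, 8↦9, 9↦7, 10↦7]  zeros at y ∈ ∅
  x = 4: [0↦1, 1↦6, 2↦2, 3↦0, 4↦0, 5↦2, 6↦6, 7↦1, 8↦9, 9↦8, 10↦9]  zeros at y ∈ {3, 4}
  x = 5: [0↦8, 1↦3, 2↦0, 3↦10, 4↦0, 5↦3, 6↦8, 7↦4, 8↦2, 9↦2, 10↦4]  zeros at y ∈ {2, 4}
  x = 6: [0↦8, 1↦4, 2↦2, 3↦2, 4↦4, 5↦8, 6↦3, 7↦0, 8↦10, 9↦0, 10↦3]  zeros at y ∈ {7, 9}
  x = 7: [0↦1, 1↦9, 2↦8, 3↦9, 4↦1, 5↦6, 6↦2, 7↦0, 8↦0, 9↦2, 10↦6]  zeros at y ∈ {7, 8}
  x = 8: [0↦9, 1↦7, 2↦7, 3↦9, 4↦2, 5↦8, 6↦5, 7↦4, 8↦5, 9↦8, 10↦2]  zeros at y ∈ ∅
  x = 9: [0↦10, 1↦9, 2↦10, 3↦2, 4↦7, 5↦3, 6↦1, 7↦1, 8↦3, 9↦7, 10↦2]  zeros at y ∈ ∅
  x = 10: [0↦4, 1↦4, 2↦6, 3↦10, 4↦5, 5↦2, 6↦1, 7↦2, 8↦5, 9↦10, 10↦6]  zeros at y ∈ ∅
Collecting zeros: affine points = {(0, 3), (0, 8), (4, 3), (4, 4), (5, 2), (5, 4), (6, 7), (6, 9), (7, 7), (7, 8)}.
Total count |C(F_11)_aff| = 10.


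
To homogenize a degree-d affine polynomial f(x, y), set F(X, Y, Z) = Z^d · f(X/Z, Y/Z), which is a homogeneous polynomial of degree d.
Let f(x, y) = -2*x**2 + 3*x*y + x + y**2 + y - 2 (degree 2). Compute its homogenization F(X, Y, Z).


F(X, Y, Z) = -2*X**2 + 3*X*Y + X*Z + Y**2 + Y*Z - 2*Z**2

deg(f) = 2.
Substitute x = X/Z, y = Y/Z into f, then multiply by Z^2.
  monomial -2·x^2·y^0 ↦ -2·X^2·Y^0·Z^0.
  monomial 3·x^1·y^1 ↦ 3·X^1·Y^1·Z^0.
  monomial 1·x^1·y^0 ↦ 1·X^1·Y^0·Z^1.
  monomial 1·x^0·y^2 ↦ 1·X^0·Y^2·Z^0.
  monomial 1·x^0·y^1 ↦ 1·X^0·Y^1·Z^1.
  monomial -2·x^0·y^0 ↦ -2·X^0·Y^0·Z^2.
Collecting: F(X, Y, Z) = -2*X**2 + 3*X*Y + X*Z + Y**2 + Y*Z - 2*Z**2.


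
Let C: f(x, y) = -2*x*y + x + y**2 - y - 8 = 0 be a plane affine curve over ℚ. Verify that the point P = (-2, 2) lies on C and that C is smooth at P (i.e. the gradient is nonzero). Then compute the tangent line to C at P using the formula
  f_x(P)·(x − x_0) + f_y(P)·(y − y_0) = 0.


Tangent line at P: -3*x + 7*y - 20 = 0.

Step 1: f(-2, 2) = 0, so P lies on C.
Step 2: partial derivatives
  f_x(x, y) = 1 - 2*y, f_y(x, y) = -2*x + 2*y - 1.
  f_x(P) = -3, f_y(P) = 7 (gradient nonzero, so P is smooth).
Step 3: tangent line at P: -3·(x − -2) + 7·(y − 2) = 0.
Expanding: -3*x + 7*y - 20 = 0.


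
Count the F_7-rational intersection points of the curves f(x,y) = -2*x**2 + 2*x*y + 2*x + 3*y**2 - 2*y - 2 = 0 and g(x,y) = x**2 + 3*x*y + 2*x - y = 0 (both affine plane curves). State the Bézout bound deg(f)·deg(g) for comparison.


Common zeros: {(5, 0), (5, 2), (6, 5)}; count = 3; Bézout bound = 4.

deg(f) = 2, deg(g) = 2, so Bézout bound = 4.
Scan x ∈ F_7. For each x, list the y ∈ F_7 with f(x, y) ≡ 0 and those with g(x, y) ≡ 0 (mod 7); the common zeros in that column are the intersection.
  x = 0: f ≡ 0 at y ∈ {5}; g ≡ 0 at y ∈ {0}; common: ∅.
  x = 1: f ≡ 0 at y ∈ ∅; g ≡ 0 at y ∈ {2}; common: ∅.
  x = 2: f ≡ 0 at y ∈ ∅; g ≡ 0 at y ∈ {4}; common: ∅.
  x = 3: f ≡ 0 at y ∈ {0, 1}; g ≡ 0 at y ∈ {6}; common: ∅.
  x = 4: f ≡ 0 at y ∈ ∅; g ≡ 0 at y ∈ {1}; common: ∅.
  x = 5: f ≡ 0 at y ∈ {0, 2}; g ≡ 0 at y ∈ {0, 1, 2, 3, 4, 5, 6}; common: {0, 2}.
  x = 6: f ≡ 0 at y ∈ {1, 5}; g ≡ 0 at y ∈ {5}; common: {5}.
Collecting: common zeros = {(5, 0), (5, 2), (6, 5)}, so the count is 3.
Comparison with the Bézout bound: 3 ≤ 4 = deg(f)·deg(g), as expected for curves with no common component (the affine F_7-count falls short of the bound because intersections may lie at infinity, over extension fields, or carry multiplicity).


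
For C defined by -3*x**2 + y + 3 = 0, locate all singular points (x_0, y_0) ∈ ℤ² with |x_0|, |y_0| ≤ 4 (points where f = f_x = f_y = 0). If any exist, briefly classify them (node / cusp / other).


No singular points in the scanned grid; C is smooth there.

Compute partial derivatives:
  f_x = -6*x.
  f_y = 1.
f_y = 1 is a nonzero constant, so f_y never vanishes: no point (x, y) can satisfy f = f_x = f_y = 0. In particular no (x, y) ∈ {−4, ..., 4}² is singular; the curve is smooth.


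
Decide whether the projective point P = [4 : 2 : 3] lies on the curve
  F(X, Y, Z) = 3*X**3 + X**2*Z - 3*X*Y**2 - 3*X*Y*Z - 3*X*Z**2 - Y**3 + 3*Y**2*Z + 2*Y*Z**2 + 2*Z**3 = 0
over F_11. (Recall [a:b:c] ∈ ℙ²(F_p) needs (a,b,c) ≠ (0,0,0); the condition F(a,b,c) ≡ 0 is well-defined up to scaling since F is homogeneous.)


F(4,2,3) ≡ 9 (mod 11); P is NOT on the curve.

Evaluate F(4, 2, 3) term-by-term (mod 11).
  3*X**3 ↦ 3·64·1·1 = 192
  X**2*Z ↦ 1·16·1·3 = 48
  -3*X*Y**2 ↦ -3·4·4·1 = -48
  -3*X*Y*Z ↦ -3·4·2·3 = -72
  -3*X*Z**2 ↦ -3·4·1·9 = -108
  -Y**3 ↦ -1·1·8·1 = -8
  3*Y**2*Z ↦ 3·1·4·3 = 36
  2*Y*Z**2 ↦ 2·1·2·9 = 36
  2*Z**3 ↦ 2·1·1·27 = 54
Sum: F(4, 2, 3) = (192) + (48) + (-48) + (-72) + (-108) + (-8) + (36) + (36) + (54) = 130.
Reducing mod 11: 130 ≡ 9 (mod 11).
Since F(a, b, c) ≡ 9 ≠ 0 (mod 11), P does NOT lie on the curve.


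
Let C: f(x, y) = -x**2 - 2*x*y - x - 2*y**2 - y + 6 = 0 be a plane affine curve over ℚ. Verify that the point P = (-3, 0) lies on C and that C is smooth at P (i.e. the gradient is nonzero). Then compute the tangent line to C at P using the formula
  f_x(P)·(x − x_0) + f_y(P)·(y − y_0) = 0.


Tangent line at P: 5*x + 5*y + 15 = 0.

Step 1: f(-3, 0) = 0, so P lies on C.
Step 2: partial derivatives
  f_x(x, y) = -2*x - 2*y - 1, f_y(x, y) = -2*x - 4*y - 1.
  f_x(P) = 5, f_y(P) = 5 (gradient nonzero, so P is smooth).
Step 3: tangent line at P: 5·(x − -3) + 5·(y − 0) = 0.
Expanding: 5*x + 5*y + 15 = 0.


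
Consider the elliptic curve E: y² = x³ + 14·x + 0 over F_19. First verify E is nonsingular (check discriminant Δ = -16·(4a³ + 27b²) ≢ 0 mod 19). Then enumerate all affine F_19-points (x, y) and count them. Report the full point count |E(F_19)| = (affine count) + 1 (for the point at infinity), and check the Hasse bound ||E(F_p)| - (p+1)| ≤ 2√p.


Affine points = {(0, 0), (2, 6), (2, 13), (4, 5), (4, 14), (5, 9), (5, 10), (7, 2), (7, 17), (8, 4), (8, 15), (9, 0), (10, 0), (13, 2), (13, 17), (16, 8), (16, 11), (18, 2), (18, 17)}; affine count = 19; |E(F_19)| = 20.

Discriminant check: Δ ∝ 4a³ + 27b² = 4·14³ + 27·0² = 4·2744 + 27·0 ≡ 13 (mod 19). Nonzero ⇒ E is nonsingular.
For each x ∈ F_19, compute rhs = x³ + 14·x + 0 mod 19, then count y ∈ F_19 with y² ≡ rhs.
  x = 0: rhs = 0, matching y values: 0 (1 points).
  x = 1: rhs = 15, matching y values: none (0 points).
  x = 2: rhs = 17, matching y values: 6, 13 (2 points).
  x = 3: rhs = 12, matching y values: none (0 points).
  x = 4: rhs = 6, matching y values: 5, 14 (2 points).
  x = 5: rhs = 5, matching y values: 9, 10 (2 points).
  x = 6: rhs = 15, matching y values: none (0 points).
  x = 7: rhs = 4, matching y values: 2, 17 (2 points).
  x = 8: rhs = 16, matching y values: 4, 15 (2 points).
  x = 9: rhs = 0, matching y values: 0 (1 points).
  x = 10: rhs = 0, matching y values: 0 (1 points).
  x = 11: rhs = 3, matching y values: none (0 points).
  x = 12: rhs = 15, matching y values: none (0 points).
  x = 13: rhs = 4, matching y values: 2, 17 (2 points).
  x = 14: rhs = 14, matching y values: none (0 points).
  x = 15: rhs = 13, matching y values: none (0 points).
  x = 16: rhs = 7, matching y values: 8, 11 (2 points).
  x = 17: rhs = 2, matching y values: none (0 points).
  x = 18: rhs = 4, matching y values: 2, 17 (2 points).
Total affine count: 19.
Full point count |E(F_19)| = 19 + 1 = 20.
Hasse bound: |20 − (19+1)| = |0| = 0 ≤ 2√19 ≈ 8.7178 ✓.


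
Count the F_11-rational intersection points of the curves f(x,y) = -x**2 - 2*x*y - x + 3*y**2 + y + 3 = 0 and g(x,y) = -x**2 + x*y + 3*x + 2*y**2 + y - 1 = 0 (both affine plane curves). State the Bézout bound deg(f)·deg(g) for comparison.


Common zeros: ∅; count = 0; Bézout bound = 4.

deg(f) = 2, deg(g) = 2, so Bézout bound = 4.
Scan x ∈ F_11. For each x, list the y ∈ F_11 with f(x, y) ≡ 0 and those with g(x, y) ≡ 0 (mod 11); the common zeros in that column are the intersection.
  x = 0: f ≡ 0 at y ∈ {3, 4}; g ≡ 0 at y ∈ {6, 10}; common: ∅.
  x = 1: f ≡ 0 at y ∈ {2}; g ≡ 0 at y ∈ ∅; common: ∅.
  x = 2: f ≡ 0 at y ∈ {4, 8}; g ≡ 0 at y ∈ {5, 10}; common: ∅.
  x = 3: f ≡ 0 at y ∈ {1, 8}; g ≡ 0 at y ∈ ∅; common: ∅.
  x = 4: f ≡ 0 at y ∈ {3}; g ≡ 0 at y ∈ ∅; common: ∅.
  x = 5: f ≡ 0 at y ∈ {1, 2}; g ≡ 0 at y ∈ {0, 8}; common: ∅.
  x = 6: f ≡ 0 at y ∈ ∅; g ≡ 0 at y ∈ {5, 8}; common: ∅.
  x = 7: f ≡ 0 at y ∈ ∅; g ≡ 0 at y ∈ ∅; common: ∅.
  x = 8: f ≡ 0 at y ∈ ∅; g ≡ 0 at y ∈ ∅; common: ∅.
  x = 9: f ≡ 0 at y ∈ ∅; g ≡ 0 at y ∈ {0, 6}; common: ∅.
  x = 10: f ≡ 0 at y ∈ ∅; g ≡ 0 at y ∈ ∅; common: ∅.
Collecting: common zeros = ∅, so the count is 0.
Comparison with the Bézout bound: 0 ≤ 4 = deg(f)·deg(g), as expected for curves with no common component (the affine F_11-count falls short of the bound because intersections may lie at infinity, over extension fields, or carry multiplicity).
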